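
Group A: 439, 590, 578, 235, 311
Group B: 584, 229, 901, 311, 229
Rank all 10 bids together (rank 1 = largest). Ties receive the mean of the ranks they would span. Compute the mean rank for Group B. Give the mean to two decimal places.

Sorted (descending): 901, 590, 584, 578, 439, 311, 311, 235, 229, 229
The 2 values of 311 occupy positions 6–7 → average rank (6+7)/2 = 6.5.
The 2 values of 229 occupy positions 9–10 → average rank (9+10)/2 = 9.5.
Group B values → pooled ranks: 584→3, 229→9.5, 901→1, 311→6.5, 229→9.5
Mean rank = (3 + 9.5 + 1 + 6.5 + 9.5) / 5 = 5.90

5.90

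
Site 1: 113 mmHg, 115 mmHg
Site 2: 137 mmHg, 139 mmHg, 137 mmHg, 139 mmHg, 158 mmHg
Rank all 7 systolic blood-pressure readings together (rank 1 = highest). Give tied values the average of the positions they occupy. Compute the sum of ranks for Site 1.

Sorted (descending): 158, 139, 139, 137, 137, 115, 113
The 2 values of 139 occupy positions 2–3 → average rank (2+3)/2 = 2.5.
The 2 values of 137 occupy positions 4–5 → average rank (4+5)/2 = 4.5.
Site 1 values → pooled ranks: 113→7, 115→6
Rank sum = 7 + 6 = 13

13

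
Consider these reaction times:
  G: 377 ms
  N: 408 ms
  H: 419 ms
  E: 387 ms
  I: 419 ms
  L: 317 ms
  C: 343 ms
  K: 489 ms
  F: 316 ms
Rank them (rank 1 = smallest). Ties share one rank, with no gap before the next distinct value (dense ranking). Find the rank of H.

7

Sorted (ascending): 316, 317, 343, 377, 387, 408, 419, 419, 489
The 2 values of 419 share dense rank 7.
Remaining distinct values take the next consecutive integers.
H has value 419 ms → rank 7.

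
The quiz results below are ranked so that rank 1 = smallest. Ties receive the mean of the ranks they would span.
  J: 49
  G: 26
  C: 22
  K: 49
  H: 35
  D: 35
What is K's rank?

Sorted (ascending): 22, 26, 35, 35, 49, 49
The 2 values of 35 occupy positions 3–4 → average rank (3+4)/2 = 3.5.
The 2 values of 49 occupy positions 5–6 → average rank (5+6)/2 = 5.5.
K has value 49 → rank 5.5.

5.5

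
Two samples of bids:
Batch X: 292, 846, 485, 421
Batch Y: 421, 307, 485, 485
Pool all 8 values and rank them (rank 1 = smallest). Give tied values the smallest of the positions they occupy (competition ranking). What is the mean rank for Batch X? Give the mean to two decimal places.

4.25

Sorted (ascending): 292, 307, 421, 421, 485, 485, 485, 846
The 2 values of 421 occupy positions 3–4 → each gets rank 3.
The 3 values of 485 occupy positions 5–7 → each gets rank 5.
Batch X values → pooled ranks: 292→1, 846→8, 485→5, 421→3
Mean rank = (1 + 8 + 5 + 3) / 4 = 4.25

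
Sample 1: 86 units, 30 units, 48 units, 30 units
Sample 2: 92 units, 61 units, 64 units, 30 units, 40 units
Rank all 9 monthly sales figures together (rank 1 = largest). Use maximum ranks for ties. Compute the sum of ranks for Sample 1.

25

Sorted (descending): 92, 86, 64, 61, 48, 40, 30, 30, 30
The 3 values of 30 occupy positions 7–9 → each gets rank 9.
Sample 1 values → pooled ranks: 86→2, 30→9, 48→5, 30→9
Rank sum = 2 + 9 + 5 + 9 = 25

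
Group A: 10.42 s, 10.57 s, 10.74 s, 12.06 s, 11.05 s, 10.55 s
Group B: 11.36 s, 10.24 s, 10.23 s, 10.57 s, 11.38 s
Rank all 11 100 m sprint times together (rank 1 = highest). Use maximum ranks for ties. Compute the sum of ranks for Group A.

34

Sorted (descending): 12.06, 11.38, 11.36, 11.05, 10.74, 10.57, 10.57, 10.55, 10.42, 10.24, 10.23
The 2 values of 10.57 occupy positions 6–7 → each gets rank 7.
Group A values → pooled ranks: 10.42→9, 10.57→7, 10.74→5, 12.06→1, 11.05→4, 10.55→8
Rank sum = 9 + 7 + 5 + 1 + 4 + 8 = 34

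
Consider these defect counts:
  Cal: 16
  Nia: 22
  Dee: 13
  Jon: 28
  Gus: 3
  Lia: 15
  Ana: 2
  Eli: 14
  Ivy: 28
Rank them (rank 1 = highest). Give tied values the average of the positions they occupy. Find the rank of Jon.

Sorted (descending): 28, 28, 22, 16, 15, 14, 13, 3, 2
The 2 values of 28 occupy positions 1–2 → average rank (1+2)/2 = 1.5.
Jon has value 28 → rank 1.5.

1.5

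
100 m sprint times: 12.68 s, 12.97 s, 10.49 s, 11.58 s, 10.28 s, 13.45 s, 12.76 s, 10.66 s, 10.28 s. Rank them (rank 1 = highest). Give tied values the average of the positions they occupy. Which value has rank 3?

Sorted (descending): 13.45, 12.97, 12.76, 12.68, 11.58, 10.66, 10.49, 10.28, 10.28
The 2 values of 10.28 occupy positions 8–9 → average rank (8+9)/2 = 8.5.
Rank 3 → value 12.76.

12.76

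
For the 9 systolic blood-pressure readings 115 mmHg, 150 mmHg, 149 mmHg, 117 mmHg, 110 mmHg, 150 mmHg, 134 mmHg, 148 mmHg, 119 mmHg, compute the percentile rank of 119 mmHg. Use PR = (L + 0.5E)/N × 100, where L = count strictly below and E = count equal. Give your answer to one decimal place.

38.9

N = 9.
Strictly below 119: 3. Equal to 119: 1.
PR = (3 + 0.5·1)/9 × 100 = 38.9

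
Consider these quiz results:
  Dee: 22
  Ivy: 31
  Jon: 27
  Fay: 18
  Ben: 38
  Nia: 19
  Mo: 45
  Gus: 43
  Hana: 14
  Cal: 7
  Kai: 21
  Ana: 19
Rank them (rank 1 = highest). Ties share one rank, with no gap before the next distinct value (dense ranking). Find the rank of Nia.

Sorted (descending): 45, 43, 38, 31, 27, 22, 21, 19, 19, 18, 14, 7
The 2 values of 19 share dense rank 8.
Remaining distinct values take the next consecutive integers.
Nia has value 19 → rank 8.

8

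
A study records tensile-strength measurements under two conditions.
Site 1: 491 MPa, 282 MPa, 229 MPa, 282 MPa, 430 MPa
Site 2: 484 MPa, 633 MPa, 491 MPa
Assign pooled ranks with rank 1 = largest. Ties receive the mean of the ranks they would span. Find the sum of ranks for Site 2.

Sorted (descending): 633, 491, 491, 484, 430, 282, 282, 229
The 2 values of 491 occupy positions 2–3 → average rank (2+3)/2 = 2.5.
The 2 values of 282 occupy positions 6–7 → average rank (6+7)/2 = 6.5.
Site 2 values → pooled ranks: 484→4, 633→1, 491→2.5
Rank sum = 4 + 1 + 2.5 = 7.5

7.5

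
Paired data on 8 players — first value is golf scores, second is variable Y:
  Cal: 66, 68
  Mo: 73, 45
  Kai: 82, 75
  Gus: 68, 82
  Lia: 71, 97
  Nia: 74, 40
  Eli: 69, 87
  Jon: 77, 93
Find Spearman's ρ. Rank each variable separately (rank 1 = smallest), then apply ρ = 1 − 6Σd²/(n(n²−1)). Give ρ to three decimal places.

-0.048

Ranks of variable 1: 1, 5, 8, 2, 4, 6, 3, 7
Ranks of variable 2: 3, 2, 4, 5, 8, 1, 6, 7
d = r₁ − r₂: -2, 3, 4, -3, -4, 5, -3, 0
d²: 4, 9, 16, 9, 16, 25, 9, 0; Σd² = 88
ρ = 1 − 6·88/(8·63) = 1 − 528/504 = -0.048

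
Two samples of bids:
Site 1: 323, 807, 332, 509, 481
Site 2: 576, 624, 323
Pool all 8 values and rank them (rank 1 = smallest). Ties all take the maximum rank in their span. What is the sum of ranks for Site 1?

Sorted (ascending): 323, 323, 332, 481, 509, 576, 624, 807
The 2 values of 323 occupy positions 1–2 → each gets rank 2.
Site 1 values → pooled ranks: 323→2, 807→8, 332→3, 509→5, 481→4
Rank sum = 2 + 8 + 3 + 5 + 4 = 22

22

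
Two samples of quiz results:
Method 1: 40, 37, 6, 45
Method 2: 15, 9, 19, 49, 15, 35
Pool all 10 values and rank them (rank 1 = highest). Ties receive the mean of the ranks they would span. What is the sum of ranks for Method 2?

Sorted (descending): 49, 45, 40, 37, 35, 19, 15, 15, 9, 6
The 2 values of 15 occupy positions 7–8 → average rank (7+8)/2 = 7.5.
Method 2 values → pooled ranks: 15→7.5, 9→9, 19→6, 49→1, 15→7.5, 35→5
Rank sum = 7.5 + 9 + 6 + 1 + 7.5 + 5 = 36

36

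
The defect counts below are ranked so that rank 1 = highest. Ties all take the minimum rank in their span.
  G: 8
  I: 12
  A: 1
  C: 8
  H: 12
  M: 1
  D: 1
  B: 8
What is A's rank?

Sorted (descending): 12, 12, 8, 8, 8, 1, 1, 1
The 2 values of 12 occupy positions 1–2 → each gets rank 1.
The 3 values of 8 occupy positions 3–5 → each gets rank 3.
The 3 values of 1 occupy positions 6–8 → each gets rank 6.
A has value 1 → rank 6.

6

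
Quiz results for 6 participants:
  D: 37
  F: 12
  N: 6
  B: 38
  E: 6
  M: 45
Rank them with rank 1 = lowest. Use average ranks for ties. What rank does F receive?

Sorted (ascending): 6, 6, 12, 37, 38, 45
The 2 values of 6 occupy positions 1–2 → average rank (1+2)/2 = 1.5.
F has value 12 → rank 3.

3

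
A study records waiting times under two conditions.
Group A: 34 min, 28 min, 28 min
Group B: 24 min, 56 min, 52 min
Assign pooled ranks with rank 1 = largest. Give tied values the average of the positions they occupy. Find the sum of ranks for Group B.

Sorted (descending): 56, 52, 34, 28, 28, 24
The 2 values of 28 occupy positions 4–5 → average rank (4+5)/2 = 4.5.
Group B values → pooled ranks: 24→6, 56→1, 52→2
Rank sum = 6 + 1 + 2 = 9

9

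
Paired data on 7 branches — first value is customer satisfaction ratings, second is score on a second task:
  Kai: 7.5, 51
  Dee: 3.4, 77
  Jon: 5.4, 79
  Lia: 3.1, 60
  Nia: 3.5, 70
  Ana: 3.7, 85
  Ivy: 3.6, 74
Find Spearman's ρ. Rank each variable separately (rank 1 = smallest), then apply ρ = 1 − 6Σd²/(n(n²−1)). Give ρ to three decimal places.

0.107

Ranks of variable 1: 7, 2, 6, 1, 3, 5, 4
Ranks of variable 2: 1, 5, 6, 2, 3, 7, 4
d = r₁ − r₂: 6, -3, 0, -1, 0, -2, 0
d²: 36, 9, 0, 1, 0, 4, 0; Σd² = 50
ρ = 1 − 6·50/(7·48) = 1 − 300/336 = 0.107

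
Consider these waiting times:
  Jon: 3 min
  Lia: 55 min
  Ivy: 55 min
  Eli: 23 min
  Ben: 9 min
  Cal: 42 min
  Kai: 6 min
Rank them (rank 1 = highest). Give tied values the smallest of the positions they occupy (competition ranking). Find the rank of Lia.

1

Sorted (descending): 55, 55, 42, 23, 9, 6, 3
The 2 values of 55 occupy positions 1–2 → each gets rank 1.
Lia has value 55 min → rank 1.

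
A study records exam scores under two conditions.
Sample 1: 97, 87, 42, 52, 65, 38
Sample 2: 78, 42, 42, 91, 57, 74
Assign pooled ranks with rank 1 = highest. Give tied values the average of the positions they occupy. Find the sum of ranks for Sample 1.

Sorted (descending): 97, 91, 87, 78, 74, 65, 57, 52, 42, 42, 42, 38
The 3 values of 42 occupy positions 9–11 → average rank 10.
Sample 1 values → pooled ranks: 97→1, 87→3, 42→10, 52→8, 65→6, 38→12
Rank sum = 1 + 3 + 10 + 8 + 6 + 12 = 40

40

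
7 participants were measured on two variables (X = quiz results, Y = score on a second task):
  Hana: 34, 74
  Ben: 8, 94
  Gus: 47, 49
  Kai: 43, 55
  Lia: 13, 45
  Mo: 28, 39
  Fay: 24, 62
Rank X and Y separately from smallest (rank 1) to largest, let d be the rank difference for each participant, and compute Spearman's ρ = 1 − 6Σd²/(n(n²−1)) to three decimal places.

Ranks of variable 1: 5, 1, 7, 6, 2, 4, 3
Ranks of variable 2: 6, 7, 3, 4, 2, 1, 5
d = r₁ − r₂: -1, -6, 4, 2, 0, 3, -2
d²: 1, 36, 16, 4, 0, 9, 4; Σd² = 70
ρ = 1 − 6·70/(7·48) = 1 − 420/336 = -0.250

-0.250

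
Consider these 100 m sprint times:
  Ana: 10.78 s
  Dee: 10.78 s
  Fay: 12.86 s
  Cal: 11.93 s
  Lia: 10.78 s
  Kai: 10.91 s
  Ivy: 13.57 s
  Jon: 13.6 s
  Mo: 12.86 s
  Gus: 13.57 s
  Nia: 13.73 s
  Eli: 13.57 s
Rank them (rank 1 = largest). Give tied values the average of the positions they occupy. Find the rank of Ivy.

4

Sorted (descending): 13.73, 13.6, 13.57, 13.57, 13.57, 12.86, 12.86, 11.93, 10.91, 10.78, 10.78, 10.78
The 3 values of 13.57 occupy positions 3–5 → average rank 4.
The 2 values of 12.86 occupy positions 6–7 → average rank (6+7)/2 = 6.5.
The 3 values of 10.78 occupy positions 10–12 → average rank 11.
Ivy has value 13.57 s → rank 4.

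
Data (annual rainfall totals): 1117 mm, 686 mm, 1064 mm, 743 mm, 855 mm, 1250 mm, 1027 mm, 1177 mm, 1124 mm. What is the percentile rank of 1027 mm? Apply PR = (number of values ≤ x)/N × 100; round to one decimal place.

44.4

N = 9.
Strictly below 1027: 3. Equal to 1027: 1.
PR = 4/9 × 100 = 44.4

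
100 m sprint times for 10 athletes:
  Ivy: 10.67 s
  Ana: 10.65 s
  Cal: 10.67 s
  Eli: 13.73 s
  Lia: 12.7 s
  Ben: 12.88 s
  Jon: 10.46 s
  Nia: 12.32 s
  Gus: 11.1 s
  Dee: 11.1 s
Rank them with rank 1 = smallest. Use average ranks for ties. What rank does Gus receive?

Sorted (ascending): 10.46, 10.65, 10.67, 10.67, 11.1, 11.1, 12.32, 12.7, 12.88, 13.73
The 2 values of 10.67 occupy positions 3–4 → average rank (3+4)/2 = 3.5.
The 2 values of 11.1 occupy positions 5–6 → average rank (5+6)/2 = 5.5.
Gus has value 11.1 s → rank 5.5.

5.5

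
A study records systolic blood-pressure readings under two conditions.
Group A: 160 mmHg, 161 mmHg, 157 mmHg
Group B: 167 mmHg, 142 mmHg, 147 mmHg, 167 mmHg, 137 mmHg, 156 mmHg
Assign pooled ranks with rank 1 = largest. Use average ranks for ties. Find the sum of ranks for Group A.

12

Sorted (descending): 167, 167, 161, 160, 157, 156, 147, 142, 137
The 2 values of 167 occupy positions 1–2 → average rank (1+2)/2 = 1.5.
Group A values → pooled ranks: 160→4, 161→3, 157→5
Rank sum = 4 + 3 + 5 = 12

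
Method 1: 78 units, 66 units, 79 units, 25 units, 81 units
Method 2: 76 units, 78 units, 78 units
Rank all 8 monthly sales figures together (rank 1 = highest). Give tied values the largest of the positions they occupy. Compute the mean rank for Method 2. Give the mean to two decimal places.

5.33

Sorted (descending): 81, 79, 78, 78, 78, 76, 66, 25
The 3 values of 78 occupy positions 3–5 → each gets rank 5.
Method 2 values → pooled ranks: 76→6, 78→5, 78→5
Mean rank = (6 + 5 + 5) / 3 = 5.33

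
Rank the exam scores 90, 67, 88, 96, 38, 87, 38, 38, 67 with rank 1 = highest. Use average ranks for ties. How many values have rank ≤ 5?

4

Sorted (descending): 96, 90, 88, 87, 67, 67, 38, 38, 38
The 2 values of 67 occupy positions 5–6 → average rank (5+6)/2 = 5.5.
The 3 values of 38 occupy positions 7–9 → average rank 8.
Ranks ≤ 5: {1, 2, 3, 4} → 4 values.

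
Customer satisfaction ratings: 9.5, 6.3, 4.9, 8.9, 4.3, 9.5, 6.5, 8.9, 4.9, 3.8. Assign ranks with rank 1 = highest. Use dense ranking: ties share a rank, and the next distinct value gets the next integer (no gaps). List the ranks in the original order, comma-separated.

Sorted (descending): 9.5, 9.5, 8.9, 8.9, 6.5, 6.3, 4.9, 4.9, 4.3, 3.8
The 2 values of 9.5 share dense rank 1.
The 2 values of 8.9 share dense rank 2.
The 2 values of 4.9 share dense rank 5.
Remaining distinct values take the next consecutive integers.

1, 4, 5, 2, 6, 1, 3, 2, 5, 7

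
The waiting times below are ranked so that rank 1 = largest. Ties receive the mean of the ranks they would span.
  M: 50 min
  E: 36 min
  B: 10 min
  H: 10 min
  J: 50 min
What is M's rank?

Sorted (descending): 50, 50, 36, 10, 10
The 2 values of 50 occupy positions 1–2 → average rank (1+2)/2 = 1.5.
The 2 values of 10 occupy positions 4–5 → average rank (4+5)/2 = 4.5.
M has value 50 min → rank 1.5.

1.5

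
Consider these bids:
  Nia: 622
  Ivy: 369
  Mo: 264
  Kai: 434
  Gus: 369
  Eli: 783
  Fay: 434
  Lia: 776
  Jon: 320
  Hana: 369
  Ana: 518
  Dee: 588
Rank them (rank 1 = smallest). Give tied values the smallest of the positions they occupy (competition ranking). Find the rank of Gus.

Sorted (ascending): 264, 320, 369, 369, 369, 434, 434, 518, 588, 622, 776, 783
The 3 values of 369 occupy positions 3–5 → each gets rank 3.
The 2 values of 434 occupy positions 6–7 → each gets rank 6.
Gus has value 369 → rank 3.

3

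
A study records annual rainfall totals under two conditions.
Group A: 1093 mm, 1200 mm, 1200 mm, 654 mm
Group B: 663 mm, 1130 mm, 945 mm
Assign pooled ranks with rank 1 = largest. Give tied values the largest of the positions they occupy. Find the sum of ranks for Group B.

14

Sorted (descending): 1200, 1200, 1130, 1093, 945, 663, 654
The 2 values of 1200 occupy positions 1–2 → each gets rank 2.
Group B values → pooled ranks: 663→6, 1130→3, 945→5
Rank sum = 6 + 3 + 5 = 14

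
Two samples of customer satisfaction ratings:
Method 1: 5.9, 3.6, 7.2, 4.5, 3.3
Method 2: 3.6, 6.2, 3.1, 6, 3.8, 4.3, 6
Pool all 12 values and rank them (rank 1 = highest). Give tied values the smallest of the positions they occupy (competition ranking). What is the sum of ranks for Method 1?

Sorted (descending): 7.2, 6.2, 6, 6, 5.9, 4.5, 4.3, 3.8, 3.6, 3.6, 3.3, 3.1
The 2 values of 6 occupy positions 3–4 → each gets rank 3.
The 2 values of 3.6 occupy positions 9–10 → each gets rank 9.
Method 1 values → pooled ranks: 5.9→5, 3.6→9, 7.2→1, 4.5→6, 3.3→11
Rank sum = 5 + 9 + 1 + 6 + 11 = 32

32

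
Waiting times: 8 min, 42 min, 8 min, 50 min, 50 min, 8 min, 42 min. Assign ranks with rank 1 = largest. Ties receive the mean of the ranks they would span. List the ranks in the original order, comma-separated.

6, 3.5, 6, 1.5, 1.5, 6, 3.5

Sorted (descending): 50, 50, 42, 42, 8, 8, 8
The 2 values of 50 occupy positions 1–2 → average rank (1+2)/2 = 1.5.
The 2 values of 42 occupy positions 3–4 → average rank (3+4)/2 = 3.5.
The 3 values of 8 occupy positions 5–7 → average rank 6.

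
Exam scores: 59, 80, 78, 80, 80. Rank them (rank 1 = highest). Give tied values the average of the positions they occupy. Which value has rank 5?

Sorted (descending): 80, 80, 80, 78, 59
The 3 values of 80 occupy positions 1–3 → average rank 2.
Rank 5 → value 59.

59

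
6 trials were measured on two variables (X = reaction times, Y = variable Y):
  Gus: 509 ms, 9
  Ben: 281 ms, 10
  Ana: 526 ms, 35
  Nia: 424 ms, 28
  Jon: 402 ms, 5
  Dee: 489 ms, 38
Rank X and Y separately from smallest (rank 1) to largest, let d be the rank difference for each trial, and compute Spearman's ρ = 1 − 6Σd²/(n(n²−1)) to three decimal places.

Ranks of variable 1: 5, 1, 6, 3, 2, 4
Ranks of variable 2: 2, 3, 5, 4, 1, 6
d = r₁ − r₂: 3, -2, 1, -1, 1, -2
d²: 9, 4, 1, 1, 1, 4; Σd² = 20
ρ = 1 − 6·20/(6·35) = 1 − 120/210 = 0.429

0.429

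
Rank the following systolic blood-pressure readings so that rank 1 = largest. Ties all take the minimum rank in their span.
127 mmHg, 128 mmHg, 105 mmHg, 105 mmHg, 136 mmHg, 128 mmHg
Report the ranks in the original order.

Sorted (descending): 136, 128, 128, 127, 105, 105
The 2 values of 128 occupy positions 2–3 → each gets rank 2.
The 2 values of 105 occupy positions 5–6 → each gets rank 5.

4, 2, 5, 5, 1, 2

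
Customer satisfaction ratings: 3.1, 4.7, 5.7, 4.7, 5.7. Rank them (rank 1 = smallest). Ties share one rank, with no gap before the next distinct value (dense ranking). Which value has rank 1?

3.1

Sorted (ascending): 3.1, 4.7, 4.7, 5.7, 5.7
The 2 values of 4.7 share dense rank 2.
The 2 values of 5.7 share dense rank 3.
Remaining distinct values take the next consecutive integers.
Rank 1 → value 3.1.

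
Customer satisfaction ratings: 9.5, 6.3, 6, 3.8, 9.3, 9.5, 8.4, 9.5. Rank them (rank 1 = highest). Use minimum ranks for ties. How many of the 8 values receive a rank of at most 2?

Sorted (descending): 9.5, 9.5, 9.5, 9.3, 8.4, 6.3, 6, 3.8
The 3 values of 9.5 occupy positions 1–3 → each gets rank 1.
Ranks ≤ 2: {1, 1, 1} → 3 values.

3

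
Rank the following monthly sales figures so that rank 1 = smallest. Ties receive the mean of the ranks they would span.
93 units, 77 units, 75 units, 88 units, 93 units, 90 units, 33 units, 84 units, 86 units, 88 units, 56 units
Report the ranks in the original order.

Sorted (ascending): 33, 56, 75, 77, 84, 86, 88, 88, 90, 93, 93
The 2 values of 88 occupy positions 7–8 → average rank (7+8)/2 = 7.5.
The 2 values of 93 occupy positions 10–11 → average rank (10+11)/2 = 10.5.

10.5, 4, 3, 7.5, 10.5, 9, 1, 5, 6, 7.5, 2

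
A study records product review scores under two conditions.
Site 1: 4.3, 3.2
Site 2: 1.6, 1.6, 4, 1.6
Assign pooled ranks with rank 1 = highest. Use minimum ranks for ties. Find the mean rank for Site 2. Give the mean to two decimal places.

Sorted (descending): 4.3, 4, 3.2, 1.6, 1.6, 1.6
The 3 values of 1.6 occupy positions 4–6 → each gets rank 4.
Site 2 values → pooled ranks: 1.6→4, 1.6→4, 4→2, 1.6→4
Mean rank = (4 + 4 + 2 + 4) / 4 = 3.50

3.50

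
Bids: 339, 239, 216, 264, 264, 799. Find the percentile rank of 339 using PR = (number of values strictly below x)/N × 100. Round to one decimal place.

66.7

N = 6.
Strictly below 339: 4. Equal to 339: 1.
PR = 4/6 × 100 = 66.7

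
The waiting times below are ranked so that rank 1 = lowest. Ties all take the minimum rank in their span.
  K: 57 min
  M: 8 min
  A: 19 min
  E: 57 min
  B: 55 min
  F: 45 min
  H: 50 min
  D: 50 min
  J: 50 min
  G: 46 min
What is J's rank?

5

Sorted (ascending): 8, 19, 45, 46, 50, 50, 50, 55, 57, 57
The 3 values of 50 occupy positions 5–7 → each gets rank 5.
The 2 values of 57 occupy positions 9–10 → each gets rank 9.
J has value 50 min → rank 5.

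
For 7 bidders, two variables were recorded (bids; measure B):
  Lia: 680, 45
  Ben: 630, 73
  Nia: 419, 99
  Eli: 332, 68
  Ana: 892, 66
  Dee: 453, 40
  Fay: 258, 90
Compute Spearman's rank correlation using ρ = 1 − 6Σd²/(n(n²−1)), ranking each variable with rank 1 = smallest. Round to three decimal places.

Ranks of variable 1: 6, 5, 3, 2, 7, 4, 1
Ranks of variable 2: 2, 5, 7, 4, 3, 1, 6
d = r₁ − r₂: 4, 0, -4, -2, 4, 3, -5
d²: 16, 0, 16, 4, 16, 9, 25; Σd² = 86
ρ = 1 − 6·86/(7·48) = 1 − 516/336 = -0.536

-0.536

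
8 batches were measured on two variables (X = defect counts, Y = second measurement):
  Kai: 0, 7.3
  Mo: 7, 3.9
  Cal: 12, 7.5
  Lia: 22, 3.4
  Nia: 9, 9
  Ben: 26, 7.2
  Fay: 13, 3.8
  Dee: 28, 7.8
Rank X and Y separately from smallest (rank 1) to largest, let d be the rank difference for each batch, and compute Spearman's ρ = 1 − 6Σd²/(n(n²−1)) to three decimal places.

Ranks of variable 1: 1, 2, 4, 6, 3, 7, 5, 8
Ranks of variable 2: 5, 3, 6, 1, 8, 4, 2, 7
d = r₁ − r₂: -4, -1, -2, 5, -5, 3, 3, 1
d²: 16, 1, 4, 25, 25, 9, 9, 1; Σd² = 90
ρ = 1 − 6·90/(8·63) = 1 − 540/504 = -0.071

-0.071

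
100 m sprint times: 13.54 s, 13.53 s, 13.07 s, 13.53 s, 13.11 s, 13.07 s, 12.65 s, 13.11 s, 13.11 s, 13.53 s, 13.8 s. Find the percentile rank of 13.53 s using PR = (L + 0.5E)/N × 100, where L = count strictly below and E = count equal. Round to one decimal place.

68.2

N = 11.
Strictly below 13.53: 6. Equal to 13.53: 3.
PR = (6 + 0.5·3)/11 × 100 = 68.2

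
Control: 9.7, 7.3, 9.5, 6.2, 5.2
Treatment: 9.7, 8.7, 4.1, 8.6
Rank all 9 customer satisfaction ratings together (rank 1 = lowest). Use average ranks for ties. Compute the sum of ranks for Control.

Sorted (ascending): 4.1, 5.2, 6.2, 7.3, 8.6, 8.7, 9.5, 9.7, 9.7
The 2 values of 9.7 occupy positions 8–9 → average rank (8+9)/2 = 8.5.
Control values → pooled ranks: 9.7→8.5, 7.3→4, 9.5→7, 6.2→3, 5.2→2
Rank sum = 8.5 + 4 + 7 + 3 + 2 = 24.5

24.5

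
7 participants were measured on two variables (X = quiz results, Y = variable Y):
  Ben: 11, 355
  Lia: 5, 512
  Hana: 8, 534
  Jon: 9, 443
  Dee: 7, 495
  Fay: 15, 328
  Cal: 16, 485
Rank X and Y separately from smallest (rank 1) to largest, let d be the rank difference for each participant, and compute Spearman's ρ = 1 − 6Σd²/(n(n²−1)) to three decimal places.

-0.679

Ranks of variable 1: 5, 1, 3, 4, 2, 6, 7
Ranks of variable 2: 2, 6, 7, 3, 5, 1, 4
d = r₁ − r₂: 3, -5, -4, 1, -3, 5, 3
d²: 9, 25, 16, 1, 9, 25, 9; Σd² = 94
ρ = 1 − 6·94/(7·48) = 1 − 564/336 = -0.679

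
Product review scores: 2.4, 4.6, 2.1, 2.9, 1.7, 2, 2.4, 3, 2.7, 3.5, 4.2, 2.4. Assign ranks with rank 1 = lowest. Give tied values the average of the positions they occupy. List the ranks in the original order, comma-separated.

Sorted (ascending): 1.7, 2, 2.1, 2.4, 2.4, 2.4, 2.7, 2.9, 3, 3.5, 4.2, 4.6
The 3 values of 2.4 occupy positions 4–6 → average rank 5.

5, 12, 3, 8, 1, 2, 5, 9, 7, 10, 11, 5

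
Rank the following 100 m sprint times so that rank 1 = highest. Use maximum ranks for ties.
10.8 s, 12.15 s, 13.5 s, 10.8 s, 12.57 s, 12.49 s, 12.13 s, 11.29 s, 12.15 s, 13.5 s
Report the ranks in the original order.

Sorted (descending): 13.5, 13.5, 12.57, 12.49, 12.15, 12.15, 12.13, 11.29, 10.8, 10.8
The 2 values of 13.5 occupy positions 1–2 → each gets rank 2.
The 2 values of 12.15 occupy positions 5–6 → each gets rank 6.
The 2 values of 10.8 occupy positions 9–10 → each gets rank 10.

10, 6, 2, 10, 3, 4, 7, 8, 6, 2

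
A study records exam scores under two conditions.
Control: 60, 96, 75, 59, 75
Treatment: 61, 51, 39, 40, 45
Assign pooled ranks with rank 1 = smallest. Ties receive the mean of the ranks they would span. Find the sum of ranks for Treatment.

17

Sorted (ascending): 39, 40, 45, 51, 59, 60, 61, 75, 75, 96
The 2 values of 75 occupy positions 8–9 → average rank (8+9)/2 = 8.5.
Treatment values → pooled ranks: 61→7, 51→4, 39→1, 40→2, 45→3
Rank sum = 7 + 4 + 1 + 2 + 3 = 17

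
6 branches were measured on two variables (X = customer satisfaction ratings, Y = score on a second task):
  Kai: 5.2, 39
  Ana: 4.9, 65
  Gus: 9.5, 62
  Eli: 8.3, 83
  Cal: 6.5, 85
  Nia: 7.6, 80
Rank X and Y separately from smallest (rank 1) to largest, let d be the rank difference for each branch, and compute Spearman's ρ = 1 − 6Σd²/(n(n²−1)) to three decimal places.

Ranks of variable 1: 2, 1, 6, 5, 3, 4
Ranks of variable 2: 1, 3, 2, 5, 6, 4
d = r₁ − r₂: 1, -2, 4, 0, -3, 0
d²: 1, 4, 16, 0, 9, 0; Σd² = 30
ρ = 1 − 6·30/(6·35) = 1 − 180/210 = 0.143

0.143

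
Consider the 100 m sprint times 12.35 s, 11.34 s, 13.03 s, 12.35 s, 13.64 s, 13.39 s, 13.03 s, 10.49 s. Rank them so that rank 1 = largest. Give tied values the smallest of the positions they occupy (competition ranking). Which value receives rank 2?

13.39

Sorted (descending): 13.64, 13.39, 13.03, 13.03, 12.35, 12.35, 11.34, 10.49
The 2 values of 13.03 occupy positions 3–4 → each gets rank 3.
The 2 values of 12.35 occupy positions 5–6 → each gets rank 5.
Rank 2 → value 13.39.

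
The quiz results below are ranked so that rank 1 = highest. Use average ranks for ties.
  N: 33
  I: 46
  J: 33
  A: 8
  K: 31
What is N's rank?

2.5

Sorted (descending): 46, 33, 33, 31, 8
The 2 values of 33 occupy positions 2–3 → average rank (2+3)/2 = 2.5.
N has value 33 → rank 2.5.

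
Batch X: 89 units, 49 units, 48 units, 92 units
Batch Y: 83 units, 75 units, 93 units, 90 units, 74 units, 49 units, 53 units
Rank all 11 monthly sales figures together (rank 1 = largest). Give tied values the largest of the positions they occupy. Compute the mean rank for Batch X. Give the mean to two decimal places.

Sorted (descending): 93, 92, 90, 89, 83, 75, 74, 53, 49, 49, 48
The 2 values of 49 occupy positions 9–10 → each gets rank 10.
Batch X values → pooled ranks: 89→4, 49→10, 48→11, 92→2
Mean rank = (4 + 10 + 11 + 2) / 4 = 6.75

6.75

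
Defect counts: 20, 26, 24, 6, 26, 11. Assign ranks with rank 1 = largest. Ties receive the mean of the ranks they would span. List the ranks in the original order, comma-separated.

Sorted (descending): 26, 26, 24, 20, 11, 6
The 2 values of 26 occupy positions 1–2 → average rank (1+2)/2 = 1.5.

4, 1.5, 3, 6, 1.5, 5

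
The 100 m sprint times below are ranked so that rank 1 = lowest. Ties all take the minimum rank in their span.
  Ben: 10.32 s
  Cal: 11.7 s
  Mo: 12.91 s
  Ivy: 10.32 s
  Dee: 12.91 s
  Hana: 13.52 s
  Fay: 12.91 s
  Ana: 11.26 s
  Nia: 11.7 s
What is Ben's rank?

1

Sorted (ascending): 10.32, 10.32, 11.26, 11.7, 11.7, 12.91, 12.91, 12.91, 13.52
The 2 values of 10.32 occupy positions 1–2 → each gets rank 1.
The 2 values of 11.7 occupy positions 4–5 → each gets rank 4.
The 3 values of 12.91 occupy positions 6–8 → each gets rank 6.
Ben has value 10.32 s → rank 1.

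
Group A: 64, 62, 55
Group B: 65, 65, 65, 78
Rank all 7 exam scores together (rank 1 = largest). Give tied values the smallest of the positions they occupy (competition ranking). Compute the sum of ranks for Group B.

Sorted (descending): 78, 65, 65, 65, 64, 62, 55
The 3 values of 65 occupy positions 2–4 → each gets rank 2.
Group B values → pooled ranks: 65→2, 65→2, 65→2, 78→1
Rank sum = 2 + 2 + 2 + 1 = 7

7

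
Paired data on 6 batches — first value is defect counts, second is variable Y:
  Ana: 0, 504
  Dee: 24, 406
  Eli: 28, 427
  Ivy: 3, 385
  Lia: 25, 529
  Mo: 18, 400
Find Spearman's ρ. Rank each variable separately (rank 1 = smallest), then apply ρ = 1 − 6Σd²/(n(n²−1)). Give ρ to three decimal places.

Ranks of variable 1: 1, 4, 6, 2, 5, 3
Ranks of variable 2: 5, 3, 4, 1, 6, 2
d = r₁ − r₂: -4, 1, 2, 1, -1, 1
d²: 16, 1, 4, 1, 1, 1; Σd² = 24
ρ = 1 − 6·24/(6·35) = 1 − 144/210 = 0.314

0.314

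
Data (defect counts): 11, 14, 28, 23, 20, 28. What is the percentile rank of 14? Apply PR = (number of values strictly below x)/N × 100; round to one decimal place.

N = 6.
Strictly below 14: 1. Equal to 14: 1.
PR = 1/6 × 100 = 16.7

16.7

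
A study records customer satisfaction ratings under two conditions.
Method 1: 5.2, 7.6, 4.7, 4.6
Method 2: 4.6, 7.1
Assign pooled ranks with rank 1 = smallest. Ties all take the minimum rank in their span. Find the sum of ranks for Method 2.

6

Sorted (ascending): 4.6, 4.6, 4.7, 5.2, 7.1, 7.6
The 2 values of 4.6 occupy positions 1–2 → each gets rank 1.
Method 2 values → pooled ranks: 4.6→1, 7.1→5
Rank sum = 1 + 5 = 6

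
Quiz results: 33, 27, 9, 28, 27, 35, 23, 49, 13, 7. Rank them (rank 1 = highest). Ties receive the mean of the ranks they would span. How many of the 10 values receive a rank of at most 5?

Sorted (descending): 49, 35, 33, 28, 27, 27, 23, 13, 9, 7
The 2 values of 27 occupy positions 5–6 → average rank (5+6)/2 = 5.5.
Ranks ≤ 5: {1, 2, 3, 4} → 4 values.

4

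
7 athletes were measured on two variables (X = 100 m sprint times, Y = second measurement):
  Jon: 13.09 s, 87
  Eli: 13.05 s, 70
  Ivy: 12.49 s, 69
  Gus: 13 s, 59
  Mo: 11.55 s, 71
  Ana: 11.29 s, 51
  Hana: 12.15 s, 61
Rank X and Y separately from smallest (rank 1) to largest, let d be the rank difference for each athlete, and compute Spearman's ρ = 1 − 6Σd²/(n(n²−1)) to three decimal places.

0.536

Ranks of variable 1: 7, 6, 4, 5, 2, 1, 3
Ranks of variable 2: 7, 5, 4, 2, 6, 1, 3
d = r₁ − r₂: 0, 1, 0, 3, -4, 0, 0
d²: 0, 1, 0, 9, 16, 0, 0; Σd² = 26
ρ = 1 − 6·26/(7·48) = 1 − 156/336 = 0.536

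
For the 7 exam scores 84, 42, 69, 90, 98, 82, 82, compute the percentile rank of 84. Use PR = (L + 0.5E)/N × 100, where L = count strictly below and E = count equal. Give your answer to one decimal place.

N = 7.
Strictly below 84: 4. Equal to 84: 1.
PR = (4 + 0.5·1)/7 × 100 = 64.3

64.3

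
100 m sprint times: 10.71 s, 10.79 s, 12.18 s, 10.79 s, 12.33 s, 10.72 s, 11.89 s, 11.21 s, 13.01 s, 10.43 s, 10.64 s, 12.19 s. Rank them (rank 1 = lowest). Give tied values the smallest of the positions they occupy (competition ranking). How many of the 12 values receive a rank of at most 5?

6

Sorted (ascending): 10.43, 10.64, 10.71, 10.72, 10.79, 10.79, 11.21, 11.89, 12.18, 12.19, 12.33, 13.01
The 2 values of 10.79 occupy positions 5–6 → each gets rank 5.
Ranks ≤ 5: {1, 2, 3, 4, 5, 5} → 6 values.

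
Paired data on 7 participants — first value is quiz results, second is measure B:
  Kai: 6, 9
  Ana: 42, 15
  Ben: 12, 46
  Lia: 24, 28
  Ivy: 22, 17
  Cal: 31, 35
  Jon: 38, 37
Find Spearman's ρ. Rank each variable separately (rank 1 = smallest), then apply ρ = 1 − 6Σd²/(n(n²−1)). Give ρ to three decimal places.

0.107

Ranks of variable 1: 1, 7, 2, 4, 3, 5, 6
Ranks of variable 2: 1, 2, 7, 4, 3, 5, 6
d = r₁ − r₂: 0, 5, -5, 0, 0, 0, 0
d²: 0, 25, 25, 0, 0, 0, 0; Σd² = 50
ρ = 1 − 6·50/(7·48) = 1 − 300/336 = 0.107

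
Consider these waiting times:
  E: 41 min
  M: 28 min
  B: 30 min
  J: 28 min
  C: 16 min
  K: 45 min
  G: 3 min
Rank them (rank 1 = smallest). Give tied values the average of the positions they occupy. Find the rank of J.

3.5

Sorted (ascending): 3, 16, 28, 28, 30, 41, 45
The 2 values of 28 occupy positions 3–4 → average rank (3+4)/2 = 3.5.
J has value 28 min → rank 3.5.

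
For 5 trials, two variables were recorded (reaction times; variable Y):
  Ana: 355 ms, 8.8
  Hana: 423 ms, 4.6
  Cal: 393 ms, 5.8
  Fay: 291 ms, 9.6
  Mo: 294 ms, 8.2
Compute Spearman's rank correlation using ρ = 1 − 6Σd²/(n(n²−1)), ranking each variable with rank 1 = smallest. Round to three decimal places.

Ranks of variable 1: 3, 5, 4, 1, 2
Ranks of variable 2: 4, 1, 2, 5, 3
d = r₁ − r₂: -1, 4, 2, -4, -1
d²: 1, 16, 4, 16, 1; Σd² = 38
ρ = 1 − 6·38/(5·24) = 1 − 228/120 = -0.900

-0.900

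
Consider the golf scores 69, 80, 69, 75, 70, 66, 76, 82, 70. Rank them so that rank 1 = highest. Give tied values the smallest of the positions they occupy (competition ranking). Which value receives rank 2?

80

Sorted (descending): 82, 80, 76, 75, 70, 70, 69, 69, 66
The 2 values of 70 occupy positions 5–6 → each gets rank 5.
The 2 values of 69 occupy positions 7–8 → each gets rank 7.
Rank 2 → value 80.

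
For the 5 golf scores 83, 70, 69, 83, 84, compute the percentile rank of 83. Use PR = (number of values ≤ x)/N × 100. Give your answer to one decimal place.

N = 5.
Strictly below 83: 2. Equal to 83: 2.
PR = 4/5 × 100 = 80.0

80.0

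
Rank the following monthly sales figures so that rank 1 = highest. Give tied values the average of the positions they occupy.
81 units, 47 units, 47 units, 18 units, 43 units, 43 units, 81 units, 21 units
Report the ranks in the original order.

Sorted (descending): 81, 81, 47, 47, 43, 43, 21, 18
The 2 values of 81 occupy positions 1–2 → average rank (1+2)/2 = 1.5.
The 2 values of 47 occupy positions 3–4 → average rank (3+4)/2 = 3.5.
The 2 values of 43 occupy positions 5–6 → average rank (5+6)/2 = 5.5.

1.5, 3.5, 3.5, 8, 5.5, 5.5, 1.5, 7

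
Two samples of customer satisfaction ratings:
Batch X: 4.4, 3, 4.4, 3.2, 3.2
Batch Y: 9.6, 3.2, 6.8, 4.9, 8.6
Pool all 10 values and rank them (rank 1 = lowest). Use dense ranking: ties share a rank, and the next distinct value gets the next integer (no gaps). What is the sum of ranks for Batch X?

11

Sorted (ascending): 3, 3.2, 3.2, 3.2, 4.4, 4.4, 4.9, 6.8, 8.6, 9.6
The 3 values of 3.2 share dense rank 2.
The 2 values of 4.4 share dense rank 3.
Remaining distinct values take the next consecutive integers.
Batch X values → pooled ranks: 4.4→3, 3→1, 4.4→3, 3.2→2, 3.2→2
Rank sum = 3 + 1 + 3 + 2 + 2 = 11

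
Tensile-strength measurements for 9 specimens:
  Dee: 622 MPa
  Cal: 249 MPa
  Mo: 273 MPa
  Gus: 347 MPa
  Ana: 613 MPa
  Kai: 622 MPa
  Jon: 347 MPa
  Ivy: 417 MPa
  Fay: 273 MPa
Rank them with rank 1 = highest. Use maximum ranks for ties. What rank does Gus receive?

6

Sorted (descending): 622, 622, 613, 417, 347, 347, 273, 273, 249
The 2 values of 622 occupy positions 1–2 → each gets rank 2.
The 2 values of 347 occupy positions 5–6 → each gets rank 6.
The 2 values of 273 occupy positions 7–8 → each gets rank 8.
Gus has value 347 MPa → rank 6.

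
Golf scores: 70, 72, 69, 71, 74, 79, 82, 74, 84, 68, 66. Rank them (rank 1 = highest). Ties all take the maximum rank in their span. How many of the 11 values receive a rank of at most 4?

Sorted (descending): 84, 82, 79, 74, 74, 72, 71, 70, 69, 68, 66
The 2 values of 74 occupy positions 4–5 → each gets rank 5.
Ranks ≤ 4: {1, 2, 3} → 3 values.

3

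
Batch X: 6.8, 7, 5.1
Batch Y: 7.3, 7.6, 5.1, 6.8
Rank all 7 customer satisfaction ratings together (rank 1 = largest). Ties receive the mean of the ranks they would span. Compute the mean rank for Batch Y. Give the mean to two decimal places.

3.50

Sorted (descending): 7.6, 7.3, 7, 6.8, 6.8, 5.1, 5.1
The 2 values of 6.8 occupy positions 4–5 → average rank (4+5)/2 = 4.5.
The 2 values of 5.1 occupy positions 6–7 → average rank (6+7)/2 = 6.5.
Batch Y values → pooled ranks: 7.3→2, 7.6→1, 5.1→6.5, 6.8→4.5
Mean rank = (2 + 1 + 6.5 + 4.5) / 4 = 3.50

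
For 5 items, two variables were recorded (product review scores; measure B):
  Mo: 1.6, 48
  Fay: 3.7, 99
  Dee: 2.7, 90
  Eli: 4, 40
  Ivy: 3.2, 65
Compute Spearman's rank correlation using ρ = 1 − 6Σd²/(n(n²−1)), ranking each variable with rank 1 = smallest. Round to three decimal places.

-0.100

Ranks of variable 1: 1, 4, 2, 5, 3
Ranks of variable 2: 2, 5, 4, 1, 3
d = r₁ − r₂: -1, -1, -2, 4, 0
d²: 1, 1, 4, 16, 0; Σd² = 22
ρ = 1 − 6·22/(5·24) = 1 − 132/120 = -0.100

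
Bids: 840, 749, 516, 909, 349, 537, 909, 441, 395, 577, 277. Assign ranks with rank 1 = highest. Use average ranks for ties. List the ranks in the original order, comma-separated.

Sorted (descending): 909, 909, 840, 749, 577, 537, 516, 441, 395, 349, 277
The 2 values of 909 occupy positions 1–2 → average rank (1+2)/2 = 1.5.

3, 4, 7, 1.5, 10, 6, 1.5, 8, 9, 5, 11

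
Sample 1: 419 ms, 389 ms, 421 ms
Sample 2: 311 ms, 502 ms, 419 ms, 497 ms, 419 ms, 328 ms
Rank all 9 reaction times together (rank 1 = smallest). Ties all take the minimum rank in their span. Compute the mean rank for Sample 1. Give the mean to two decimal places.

4.67

Sorted (ascending): 311, 328, 389, 419, 419, 419, 421, 497, 502
The 3 values of 419 occupy positions 4–6 → each gets rank 4.
Sample 1 values → pooled ranks: 419→4, 389→3, 421→7
Mean rank = (4 + 3 + 7) / 3 = 4.67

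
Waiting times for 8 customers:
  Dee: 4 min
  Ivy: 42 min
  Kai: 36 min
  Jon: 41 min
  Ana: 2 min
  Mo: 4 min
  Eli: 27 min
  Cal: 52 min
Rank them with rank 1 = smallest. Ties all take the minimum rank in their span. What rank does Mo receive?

2

Sorted (ascending): 2, 4, 4, 27, 36, 41, 42, 52
The 2 values of 4 occupy positions 2–3 → each gets rank 2.
Mo has value 4 min → rank 2.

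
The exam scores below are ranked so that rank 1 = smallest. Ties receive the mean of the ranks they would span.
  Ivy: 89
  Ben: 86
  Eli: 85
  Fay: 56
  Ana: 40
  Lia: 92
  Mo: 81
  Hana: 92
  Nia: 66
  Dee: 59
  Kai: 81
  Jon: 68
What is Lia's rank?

11.5

Sorted (ascending): 40, 56, 59, 66, 68, 81, 81, 85, 86, 89, 92, 92
The 2 values of 81 occupy positions 6–7 → average rank (6+7)/2 = 6.5.
The 2 values of 92 occupy positions 11–12 → average rank (11+12)/2 = 11.5.
Lia has value 92 → rank 11.5.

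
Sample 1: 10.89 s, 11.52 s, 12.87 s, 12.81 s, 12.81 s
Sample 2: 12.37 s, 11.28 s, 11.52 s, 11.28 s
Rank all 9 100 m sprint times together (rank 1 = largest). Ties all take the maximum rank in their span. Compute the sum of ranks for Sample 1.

Sorted (descending): 12.87, 12.81, 12.81, 12.37, 11.52, 11.52, 11.28, 11.28, 10.89
The 2 values of 12.81 occupy positions 2–3 → each gets rank 3.
The 2 values of 11.52 occupy positions 5–6 → each gets rank 6.
The 2 values of 11.28 occupy positions 7–8 → each gets rank 8.
Sample 1 values → pooled ranks: 10.89→9, 11.52→6, 12.87→1, 12.81→3, 12.81→3
Rank sum = 9 + 6 + 1 + 3 + 3 = 22

22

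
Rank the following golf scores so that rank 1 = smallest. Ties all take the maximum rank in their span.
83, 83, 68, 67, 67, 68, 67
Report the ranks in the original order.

7, 7, 5, 3, 3, 5, 3

Sorted (ascending): 67, 67, 67, 68, 68, 83, 83
The 3 values of 67 occupy positions 1–3 → each gets rank 3.
The 2 values of 68 occupy positions 4–5 → each gets rank 5.
The 2 values of 83 occupy positions 6–7 → each gets rank 7.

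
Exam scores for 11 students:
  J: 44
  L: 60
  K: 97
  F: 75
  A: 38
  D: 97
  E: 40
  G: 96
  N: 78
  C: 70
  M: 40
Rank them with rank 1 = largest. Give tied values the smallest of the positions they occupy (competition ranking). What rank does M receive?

Sorted (descending): 97, 97, 96, 78, 75, 70, 60, 44, 40, 40, 38
The 2 values of 97 occupy positions 1–2 → each gets rank 1.
The 2 values of 40 occupy positions 9–10 → each gets rank 9.
M has value 40 → rank 9.

9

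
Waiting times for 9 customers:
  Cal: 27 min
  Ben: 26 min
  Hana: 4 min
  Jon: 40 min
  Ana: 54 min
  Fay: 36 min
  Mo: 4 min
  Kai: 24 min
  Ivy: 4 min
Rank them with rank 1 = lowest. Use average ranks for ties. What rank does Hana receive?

2

Sorted (ascending): 4, 4, 4, 24, 26, 27, 36, 40, 54
The 3 values of 4 occupy positions 1–3 → average rank 2.
Hana has value 4 min → rank 2.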